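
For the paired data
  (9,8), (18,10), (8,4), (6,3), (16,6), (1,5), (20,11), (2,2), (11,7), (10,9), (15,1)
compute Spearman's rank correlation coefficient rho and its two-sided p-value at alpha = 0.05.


Step 1: Rank x and y separately (midranks; no ties here).
rank(x): 9->5, 18->10, 8->4, 6->3, 16->9, 1->1, 20->11, 2->2, 11->7, 10->6, 15->8
rank(y): 8->8, 10->10, 4->4, 3->3, 6->6, 5->5, 11->11, 2->2, 7->7, 9->9, 1->1
Step 2: d_i = R_x(i) - R_y(i); compute d_i^2.
  (5-8)^2=9, (10-10)^2=0, (4-4)^2=0, (3-3)^2=0, (9-6)^2=9, (1-5)^2=16, (11-11)^2=0, (2-2)^2=0, (7-7)^2=0, (6-9)^2=9, (8-1)^2=49
sum(d^2) = 92.
Step 3: rho = 1 - 6*92 / (11*(11^2 - 1)) = 1 - 552/1320 = 0.581818.
Step 4: Under H0, t = rho * sqrt((n-2)/(1-rho^2)) = 2.1461 ~ t(9).
Step 5: Two-sided p-value from the t-distribution with 9 df = 0.060420.
Step 6: alpha = 0.05. fail to reject H0.

rho = 0.5818, p = 0.060420, fail to reject H0 at alpha = 0.05.


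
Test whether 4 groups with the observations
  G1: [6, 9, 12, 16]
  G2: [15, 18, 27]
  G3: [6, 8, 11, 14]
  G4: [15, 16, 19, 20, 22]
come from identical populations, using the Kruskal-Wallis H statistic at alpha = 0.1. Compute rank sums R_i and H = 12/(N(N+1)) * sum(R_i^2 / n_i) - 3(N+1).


Step 1: Combine all N = 16 observations and assign midranks.
sorted (value, group, rank): (6,G1,1.5), (6,G3,1.5), (8,G3,3), (9,G1,4), (11,G3,5), (12,G1,6), (14,G3,7), (15,G2,8.5), (15,G4,8.5), (16,G1,10.5), (16,G4,10.5), (18,G2,12), (19,G4,13), (20,G4,14), (22,G4,15), (27,G2,16)
Step 2: Sum ranks within each group.
R_1 = 22 (n_1 = 4)
R_2 = 36.5 (n_2 = 3)
R_3 = 16.5 (n_3 = 4)
R_4 = 61 (n_4 = 5)
Step 3: H = 12/(N(N+1)) * sum(R_i^2/n_i) - 3(N+1)
     = 12/(16*17) * (22^2/4 + 36.5^2/3 + 16.5^2/4 + 61^2/5) - 3*17
     = 0.044118 * 1377.35 - 51
     = 9.765257.
Step 4: Ties present; correction factor C = 1 - 18/(16^3 - 16) = 0.995588. Corrected H = 9.765257 / 0.995588 = 9.808530.
Step 5: Under H0, H ~ chi^2(3); p-value = 0.020266.
Step 6: alpha = 0.1. reject H0.

H = 9.8085, df = 3, p = 0.020266, reject H0.


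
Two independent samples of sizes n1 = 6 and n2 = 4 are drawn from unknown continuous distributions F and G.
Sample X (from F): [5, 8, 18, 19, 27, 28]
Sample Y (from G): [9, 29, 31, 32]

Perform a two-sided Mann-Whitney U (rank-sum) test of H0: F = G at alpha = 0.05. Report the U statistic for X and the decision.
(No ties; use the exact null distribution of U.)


Step 1: Combine and sort all 10 observations; assign midranks.
sorted (value, group): (5,X), (8,X), (9,Y), (18,X), (19,X), (27,X), (28,X), (29,Y), (31,Y), (32,Y)
ranks: 5->1, 8->2, 9->3, 18->4, 19->5, 27->6, 28->7, 29->8, 31->9, 32->10
Step 2: Rank sum for X: R1 = 1 + 2 + 4 + 5 + 6 + 7 = 25.
Step 3: U_X = R1 - n1(n1+1)/2 = 25 - 6*7/2 = 25 - 21 = 4.
       U_Y = n1*n2 - U_X = 24 - 4 = 20.
Step 4: No ties, so the exact null distribution of U (based on enumerating the C(10,6) = 210 equally likely rank assignments) gives the two-sided p-value.
Step 5: p-value = 0.114286; compare to alpha = 0.05. fail to reject H0.

U_X = 4, p = 0.114286, fail to reject H0 at alpha = 0.05.


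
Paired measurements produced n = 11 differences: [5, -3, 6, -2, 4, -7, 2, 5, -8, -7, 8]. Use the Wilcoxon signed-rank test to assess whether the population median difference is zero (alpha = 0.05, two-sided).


Step 1: Drop any zero differences (none here) and take |d_i|.
|d| = [5, 3, 6, 2, 4, 7, 2, 5, 8, 7, 8]
Step 2: Midrank |d_i| (ties get averaged ranks).
ranks: |5|->5.5, |3|->3, |6|->7, |2|->1.5, |4|->4, |7|->8.5, |2|->1.5, |5|->5.5, |8|->10.5, |7|->8.5, |8|->10.5
Step 3: Attach original signs; sum ranks with positive sign and with negative sign.
W+ = 5.5 + 7 + 4 + 1.5 + 5.5 + 10.5 = 34
W- = 3 + 1.5 + 8.5 + 10.5 + 8.5 = 32
(Check: W+ + W- = 66 should equal n(n+1)/2 = 66.)
Step 4: Test statistic W = min(W+, W-) = 32.
Step 5: Ties in |d|, so use the tie-corrected normal approximation.
        E[W] = n(n+1)/4 = 11*12/4 = 33.
        Tie groups: |d|=2 (t=2), |d|=5 (t=2), |d|=7 (t=2), |d|=8 (t=2); sum(t^3 - t) = 24.
        Var[W] = n(n+1)(2n+1)/24 - sum(t^3-t)/48 = 3036/24 - 24/48 = 126.
        z = (W - E[W]) / sqrt(Var[W]) = (32 - 33) / 11.2250 = -0.0891.
        Two-sided p = 2*Phi(z) = 0.929013.
Step 6: alpha = 0.05. fail to reject H0.

W+ = 34, W- = 32, W = min = 32, p = 0.929013, fail to reject H0.


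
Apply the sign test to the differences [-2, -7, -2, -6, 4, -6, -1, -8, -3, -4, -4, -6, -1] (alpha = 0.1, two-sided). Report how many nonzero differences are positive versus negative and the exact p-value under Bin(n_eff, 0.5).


Step 1: Discard zero differences. Original n = 13; n_eff = number of nonzero differences = 13.
Nonzero differences (with sign): -2, -7, -2, -6, +4, -6, -1, -8, -3, -4, -4, -6, -1
Step 2: Count signs: positive = 1, negative = 12.
Step 3: Under H0: P(positive) = 0.5, so the number of positives S ~ Bin(13, 0.5).
Step 4: Two-sided exact p-value = sum of Bin(13,0.5) probabilities at or below the observed probability = 0.003418.
Step 5: alpha = 0.1. reject H0.

n_eff = 13, pos = 1, neg = 12, p = 0.003418, reject H0.


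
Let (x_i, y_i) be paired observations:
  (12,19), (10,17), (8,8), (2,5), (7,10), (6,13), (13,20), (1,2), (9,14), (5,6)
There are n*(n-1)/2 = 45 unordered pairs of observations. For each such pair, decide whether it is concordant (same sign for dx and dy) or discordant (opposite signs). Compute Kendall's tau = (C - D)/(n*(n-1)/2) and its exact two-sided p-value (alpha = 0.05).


Step 1: Enumerate the 45 unordered pairs (i,j) with i<j and classify each by sign(x_j-x_i) * sign(y_j-y_i).
  (1,2):dx=-2,dy=-2->C; (1,3):dx=-4,dy=-11->C; (1,4):dx=-10,dy=-14->C; (1,5):dx=-5,dy=-9->C
  (1,6):dx=-6,dy=-6->C; (1,7):dx=+1,dy=+1->C; (1,8):dx=-11,dy=-17->C; (1,9):dx=-3,dy=-5->C
  (1,10):dx=-7,dy=-13->C; (2,3):dx=-2,dy=-9->C; (2,4):dx=-8,dy=-12->C; (2,5):dx=-3,dy=-7->C
  (2,6):dx=-4,dy=-4->C; (2,7):dx=+3,dy=+3->C; (2,8):dx=-9,dy=-15->C; (2,9):dx=-1,dy=-3->C
  (2,10):dx=-5,dy=-11->C; (3,4):dx=-6,dy=-3->C; (3,5):dx=-1,dy=+2->D; (3,6):dx=-2,dy=+5->D
  (3,7):dx=+5,dy=+12->C; (3,8):dx=-7,dy=-6->C; (3,9):dx=+1,dy=+6->C; (3,10):dx=-3,dy=-2->C
  (4,5):dx=+5,dy=+5->C; (4,6):dx=+4,dy=+8->C; (4,7):dx=+11,dy=+15->C; (4,8):dx=-1,dy=-3->C
  (4,9):dx=+7,dy=+9->C; (4,10):dx=+3,dy=+1->C; (5,6):dx=-1,dy=+3->D; (5,7):dx=+6,dy=+10->C
  (5,8):dx=-6,dy=-8->C; (5,9):dx=+2,dy=+4->C; (5,10):dx=-2,dy=-4->C; (6,7):dx=+7,dy=+7->C
  (6,8):dx=-5,dy=-11->C; (6,9):dx=+3,dy=+1->C; (6,10):dx=-1,dy=-7->C; (7,8):dx=-12,dy=-18->C
  (7,9):dx=-4,dy=-6->C; (7,10):dx=-8,dy=-14->C; (8,9):dx=+8,dy=+12->C; (8,10):dx=+4,dy=+4->C
  (9,10):dx=-4,dy=-8->C
Step 2: C = 42, D = 3, total pairs = 45.
Step 3: tau = (C - D)/(n(n-1)/2) = (42 - 3)/45 = 0.866667.
Step 4: Exact two-sided p-value (enumerate n! = 3628800 permutations of y under H0): p = 0.000115.
Step 5: alpha = 0.05. reject H0.

tau_b = 0.8667 (C=42, D=3), p = 0.000115, reject H0.


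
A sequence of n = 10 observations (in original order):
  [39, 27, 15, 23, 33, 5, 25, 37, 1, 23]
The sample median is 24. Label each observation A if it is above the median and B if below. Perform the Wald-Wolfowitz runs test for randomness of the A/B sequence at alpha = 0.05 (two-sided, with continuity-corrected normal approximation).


Step 1: Compute median = 24; label A = above, B = below.
Labels in order: AABBABAABB  (n_A = 5, n_B = 5)
Step 2: Count runs R = 6.
Step 3: Under H0 (random ordering), E[R] = 2*n_A*n_B/(n_A+n_B) + 1 = 2*5*5/10 + 1 = 6.0000.
        Var[R] = 2*n_A*n_B*(2*n_A*n_B - n_A - n_B) / ((n_A+n_B)^2 * (n_A+n_B-1)) = 2000/900 = 2.2222.
        SD[R] = 1.4907.
Step 4: R = E[R], so z = 0 with no continuity correction.
Step 5: Two-sided p-value via normal approximation = 2*(1 - Phi(|z|)) = 1.000000.
Step 6: alpha = 0.05. fail to reject H0.

R = 6, z = 0.0000, p = 1.000000, fail to reject H0.


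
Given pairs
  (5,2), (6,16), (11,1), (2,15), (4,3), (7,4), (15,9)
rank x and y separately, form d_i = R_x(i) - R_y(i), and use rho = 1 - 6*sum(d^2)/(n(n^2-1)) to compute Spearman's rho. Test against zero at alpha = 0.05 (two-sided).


Step 1: Rank x and y separately (midranks; no ties here).
rank(x): 5->3, 6->4, 11->6, 2->1, 4->2, 7->5, 15->7
rank(y): 2->2, 16->7, 1->1, 15->6, 3->3, 4->4, 9->5
Step 2: d_i = R_x(i) - R_y(i); compute d_i^2.
  (3-2)^2=1, (4-7)^2=9, (6-1)^2=25, (1-6)^2=25, (2-3)^2=1, (5-4)^2=1, (7-5)^2=4
sum(d^2) = 66.
Step 3: rho = 1 - 6*66 / (7*(7^2 - 1)) = 1 - 396/336 = -0.178571.
Step 4: Under H0, t = rho * sqrt((n-2)/(1-rho^2)) = -0.4058 ~ t(5).
Step 5: Two-sided p-value from the t-distribution with 5 df = 0.701658.
Step 6: alpha = 0.05. fail to reject H0.

rho = -0.1786, p = 0.701658, fail to reject H0 at alpha = 0.05.


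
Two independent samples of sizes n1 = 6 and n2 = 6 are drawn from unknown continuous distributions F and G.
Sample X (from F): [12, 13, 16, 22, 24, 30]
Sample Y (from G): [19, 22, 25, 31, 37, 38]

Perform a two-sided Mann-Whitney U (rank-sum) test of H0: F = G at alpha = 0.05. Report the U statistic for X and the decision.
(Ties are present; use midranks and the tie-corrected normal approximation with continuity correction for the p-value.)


Step 1: Combine and sort all 12 observations; assign midranks.
sorted (value, group): (12,X), (13,X), (16,X), (19,Y), (22,X), (22,Y), (24,X), (25,Y), (30,X), (31,Y), (37,Y), (38,Y)
ranks: 12->1, 13->2, 16->3, 19->4, 22->5.5, 22->5.5, 24->7, 25->8, 30->9, 31->10, 37->11, 38->12
Step 2: Rank sum for X: R1 = 1 + 2 + 3 + 5.5 + 7 + 9 = 27.5.
Step 3: U_X = R1 - n1(n1+1)/2 = 27.5 - 6*7/2 = 27.5 - 21 = 6.5.
       U_Y = n1*n2 - U_X = 36 - 6.5 = 29.5.
Step 4: Ties are present, so use the tie-corrected normal approximation (with continuity correction) for the p-value.
Step 5: p-value = 0.077648; compare to alpha = 0.05. fail to reject H0.

U_X = 6.5, p = 0.077648, fail to reject H0 at alpha = 0.05.


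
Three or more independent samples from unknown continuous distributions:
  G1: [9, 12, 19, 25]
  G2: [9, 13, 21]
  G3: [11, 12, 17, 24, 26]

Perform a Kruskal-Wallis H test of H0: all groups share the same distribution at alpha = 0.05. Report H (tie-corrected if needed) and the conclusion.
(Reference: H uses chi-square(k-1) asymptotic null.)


Step 1: Combine all N = 12 observations and assign midranks.
sorted (value, group, rank): (9,G1,1.5), (9,G2,1.5), (11,G3,3), (12,G1,4.5), (12,G3,4.5), (13,G2,6), (17,G3,7), (19,G1,8), (21,G2,9), (24,G3,10), (25,G1,11), (26,G3,12)
Step 2: Sum ranks within each group.
R_1 = 25 (n_1 = 4)
R_2 = 16.5 (n_2 = 3)
R_3 = 36.5 (n_3 = 5)
Step 3: H = 12/(N(N+1)) * sum(R_i^2/n_i) - 3(N+1)
     = 12/(12*13) * (25^2/4 + 16.5^2/3 + 36.5^2/5) - 3*13
     = 0.076923 * 513.45 - 39
     = 0.496154.
Step 4: Ties present; correction factor C = 1 - 12/(12^3 - 12) = 0.993007. Corrected H = 0.496154 / 0.993007 = 0.499648.
Step 5: Under H0, H ~ chi^2(2); p-value = 0.778938.
Step 6: alpha = 0.05. fail to reject H0.

H = 0.4996, df = 2, p = 0.778938, fail to reject H0.


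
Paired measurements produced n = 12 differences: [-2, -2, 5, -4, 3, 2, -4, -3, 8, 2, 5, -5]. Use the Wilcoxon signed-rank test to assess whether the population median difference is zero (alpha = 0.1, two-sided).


Step 1: Drop any zero differences (none here) and take |d_i|.
|d| = [2, 2, 5, 4, 3, 2, 4, 3, 8, 2, 5, 5]
Step 2: Midrank |d_i| (ties get averaged ranks).
ranks: |2|->2.5, |2|->2.5, |5|->10, |4|->7.5, |3|->5.5, |2|->2.5, |4|->7.5, |3|->5.5, |8|->12, |2|->2.5, |5|->10, |5|->10
Step 3: Attach original signs; sum ranks with positive sign and with negative sign.
W+ = 10 + 5.5 + 2.5 + 12 + 2.5 + 10 = 42.5
W- = 2.5 + 2.5 + 7.5 + 7.5 + 5.5 + 10 = 35.5
(Check: W+ + W- = 78 should equal n(n+1)/2 = 78.)
Step 4: Test statistic W = min(W+, W-) = 35.5.
Step 5: Ties in |d|, so use the tie-corrected normal approximation.
        E[W] = n(n+1)/4 = 12*13/4 = 39.
        Tie groups: |d|=2 (t=4), |d|=3 (t=2), |d|=4 (t=2), |d|=5 (t=3); sum(t^3 - t) = 96.
        Var[W] = n(n+1)(2n+1)/24 - sum(t^3-t)/48 = 3900/24 - 96/48 = 160.5.
        z = (W - E[W]) / sqrt(Var[W]) = (35.5 - 39) / 12.6689 = -0.2763.
        Two-sided p = 2*Phi(z) = 0.782342.
Step 6: alpha = 0.1. fail to reject H0.

W+ = 42.5, W- = 35.5, W = min = 35.5, p = 0.782342, fail to reject H0.


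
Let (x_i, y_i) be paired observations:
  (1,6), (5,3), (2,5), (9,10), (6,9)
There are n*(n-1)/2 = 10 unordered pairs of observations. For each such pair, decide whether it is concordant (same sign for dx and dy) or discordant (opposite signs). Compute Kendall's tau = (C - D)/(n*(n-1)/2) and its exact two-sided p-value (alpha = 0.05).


Step 1: Enumerate the 10 unordered pairs (i,j) with i<j and classify each by sign(x_j-x_i) * sign(y_j-y_i).
  (1,2):dx=+4,dy=-3->D; (1,3):dx=+1,dy=-1->D; (1,4):dx=+8,dy=+4->C; (1,5):dx=+5,dy=+3->C
  (2,3):dx=-3,dy=+2->D; (2,4):dx=+4,dy=+7->C; (2,5):dx=+1,dy=+6->C; (3,4):dx=+7,dy=+5->C
  (3,5):dx=+4,dy=+4->C; (4,5):dx=-3,dy=-1->C
Step 2: C = 7, D = 3, total pairs = 10.
Step 3: tau = (C - D)/(n(n-1)/2) = (7 - 3)/10 = 0.400000.
Step 4: Exact two-sided p-value (enumerate n! = 120 permutations of y under H0): p = 0.483333.
Step 5: alpha = 0.05. fail to reject H0.

tau_b = 0.4000 (C=7, D=3), p = 0.483333, fail to reject H0.


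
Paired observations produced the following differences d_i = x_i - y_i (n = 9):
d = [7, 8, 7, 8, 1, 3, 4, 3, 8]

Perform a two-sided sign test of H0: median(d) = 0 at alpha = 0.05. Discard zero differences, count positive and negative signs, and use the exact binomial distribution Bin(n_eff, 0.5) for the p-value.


Step 1: Discard zero differences. Original n = 9; n_eff = number of nonzero differences = 9.
Nonzero differences (with sign): +7, +8, +7, +8, +1, +3, +4, +3, +8
Step 2: Count signs: positive = 9, negative = 0.
Step 3: Under H0: P(positive) = 0.5, so the number of positives S ~ Bin(9, 0.5).
Step 4: Two-sided exact p-value = sum of Bin(9,0.5) probabilities at or below the observed probability = 0.003906.
Step 5: alpha = 0.05. reject H0.

n_eff = 9, pos = 9, neg = 0, p = 0.003906, reject H0.


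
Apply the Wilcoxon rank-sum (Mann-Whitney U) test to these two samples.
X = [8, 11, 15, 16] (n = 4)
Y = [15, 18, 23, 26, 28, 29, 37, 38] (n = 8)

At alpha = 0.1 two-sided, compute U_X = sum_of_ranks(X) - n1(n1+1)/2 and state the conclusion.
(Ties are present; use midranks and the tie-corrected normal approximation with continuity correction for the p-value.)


Step 1: Combine and sort all 12 observations; assign midranks.
sorted (value, group): (8,X), (11,X), (15,X), (15,Y), (16,X), (18,Y), (23,Y), (26,Y), (28,Y), (29,Y), (37,Y), (38,Y)
ranks: 8->1, 11->2, 15->3.5, 15->3.5, 16->5, 18->6, 23->7, 26->8, 28->9, 29->10, 37->11, 38->12
Step 2: Rank sum for X: R1 = 1 + 2 + 3.5 + 5 = 11.5.
Step 3: U_X = R1 - n1(n1+1)/2 = 11.5 - 4*5/2 = 11.5 - 10 = 1.5.
       U_Y = n1*n2 - U_X = 32 - 1.5 = 30.5.
Step 4: Ties are present, so use the tie-corrected normal approximation (with continuity correction) for the p-value.
Step 5: p-value = 0.017221; compare to alpha = 0.1. reject H0.

U_X = 1.5, p = 0.017221, reject H0 at alpha = 0.1.


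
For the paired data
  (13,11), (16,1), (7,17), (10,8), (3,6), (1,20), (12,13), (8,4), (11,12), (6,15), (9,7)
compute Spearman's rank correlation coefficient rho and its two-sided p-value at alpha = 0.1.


Step 1: Rank x and y separately (midranks; no ties here).
rank(x): 13->10, 16->11, 7->4, 10->7, 3->2, 1->1, 12->9, 8->5, 11->8, 6->3, 9->6
rank(y): 11->6, 1->1, 17->10, 8->5, 6->3, 20->11, 13->8, 4->2, 12->7, 15->9, 7->4
Step 2: d_i = R_x(i) - R_y(i); compute d_i^2.
  (10-6)^2=16, (11-1)^2=100, (4-10)^2=36, (7-5)^2=4, (2-3)^2=1, (1-11)^2=100, (9-8)^2=1, (5-2)^2=9, (8-7)^2=1, (3-9)^2=36, (6-4)^2=4
sum(d^2) = 308.
Step 3: rho = 1 - 6*308 / (11*(11^2 - 1)) = 1 - 1848/1320 = -0.400000.
Step 4: Under H0, t = rho * sqrt((n-2)/(1-rho^2)) = -1.3093 ~ t(9).
Step 5: Two-sided p-value from the t-distribution with 9 df = 0.222868.
Step 6: alpha = 0.1. fail to reject H0.

rho = -0.4000, p = 0.222868, fail to reject H0 at alpha = 0.1.


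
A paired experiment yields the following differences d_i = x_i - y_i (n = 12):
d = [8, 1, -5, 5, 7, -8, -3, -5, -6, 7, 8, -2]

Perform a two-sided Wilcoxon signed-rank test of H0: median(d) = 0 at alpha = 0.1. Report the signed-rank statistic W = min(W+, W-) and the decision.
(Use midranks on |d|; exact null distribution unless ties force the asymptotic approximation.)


Step 1: Drop any zero differences (none here) and take |d_i|.
|d| = [8, 1, 5, 5, 7, 8, 3, 5, 6, 7, 8, 2]
Step 2: Midrank |d_i| (ties get averaged ranks).
ranks: |8|->11, |1|->1, |5|->5, |5|->5, |7|->8.5, |8|->11, |3|->3, |5|->5, |6|->7, |7|->8.5, |8|->11, |2|->2
Step 3: Attach original signs; sum ranks with positive sign and with negative sign.
W+ = 11 + 1 + 5 + 8.5 + 8.5 + 11 = 45
W- = 5 + 11 + 3 + 5 + 7 + 2 = 33
(Check: W+ + W- = 78 should equal n(n+1)/2 = 78.)
Step 4: Test statistic W = min(W+, W-) = 33.
Step 5: Ties in |d|, so use the tie-corrected normal approximation.
        E[W] = n(n+1)/4 = 12*13/4 = 39.
        Tie groups: |d|=5 (t=3), |d|=7 (t=2), |d|=8 (t=3); sum(t^3 - t) = 54.
        Var[W] = n(n+1)(2n+1)/24 - sum(t^3-t)/48 = 3900/24 - 54/48 = 161.375.
        z = (W - E[W]) / sqrt(Var[W]) = (33 - 39) / 12.7033 = -0.4723.
        Two-sided p = 2*Phi(z) = 0.636701.
Step 6: alpha = 0.1. fail to reject H0.

W+ = 45, W- = 33, W = min = 33, p = 0.636701, fail to reject H0.


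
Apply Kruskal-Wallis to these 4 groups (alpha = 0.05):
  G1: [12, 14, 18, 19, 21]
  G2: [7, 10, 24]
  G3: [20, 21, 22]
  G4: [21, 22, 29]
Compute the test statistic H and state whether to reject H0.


Step 1: Combine all N = 14 observations and assign midranks.
sorted (value, group, rank): (7,G2,1), (10,G2,2), (12,G1,3), (14,G1,4), (18,G1,5), (19,G1,6), (20,G3,7), (21,G1,9), (21,G3,9), (21,G4,9), (22,G3,11.5), (22,G4,11.5), (24,G2,13), (29,G4,14)
Step 2: Sum ranks within each group.
R_1 = 27 (n_1 = 5)
R_2 = 16 (n_2 = 3)
R_3 = 27.5 (n_3 = 3)
R_4 = 34.5 (n_4 = 3)
Step 3: H = 12/(N(N+1)) * sum(R_i^2/n_i) - 3(N+1)
     = 12/(14*15) * (27^2/5 + 16^2/3 + 27.5^2/3 + 34.5^2/3) - 3*15
     = 0.057143 * 879.967 - 45
     = 5.283810.
Step 4: Ties present; correction factor C = 1 - 30/(14^3 - 14) = 0.989011. Corrected H = 5.283810 / 0.989011 = 5.342519.
Step 5: Under H0, H ~ chi^2(3); p-value = 0.148367.
Step 6: alpha = 0.05. fail to reject H0.

H = 5.3425, df = 3, p = 0.148367, fail to reject H0.


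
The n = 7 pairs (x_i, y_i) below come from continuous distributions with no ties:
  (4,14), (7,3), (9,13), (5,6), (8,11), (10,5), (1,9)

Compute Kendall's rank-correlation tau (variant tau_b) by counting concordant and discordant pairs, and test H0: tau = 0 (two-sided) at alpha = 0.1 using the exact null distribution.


Step 1: Enumerate the 21 unordered pairs (i,j) with i<j and classify each by sign(x_j-x_i) * sign(y_j-y_i).
  (1,2):dx=+3,dy=-11->D; (1,3):dx=+5,dy=-1->D; (1,4):dx=+1,dy=-8->D; (1,5):dx=+4,dy=-3->D
  (1,6):dx=+6,dy=-9->D; (1,7):dx=-3,dy=-5->C; (2,3):dx=+2,dy=+10->C; (2,4):dx=-2,dy=+3->D
  (2,5):dx=+1,dy=+8->C; (2,6):dx=+3,dy=+2->C; (2,7):dx=-6,dy=+6->D; (3,4):dx=-4,dy=-7->C
  (3,5):dx=-1,dy=-2->C; (3,6):dx=+1,dy=-8->D; (3,7):dx=-8,dy=-4->C; (4,5):dx=+3,dy=+5->C
  (4,6):dx=+5,dy=-1->D; (4,7):dx=-4,dy=+3->D; (5,6):dx=+2,dy=-6->D; (5,7):dx=-7,dy=-2->C
  (6,7):dx=-9,dy=+4->D
Step 2: C = 9, D = 12, total pairs = 21.
Step 3: tau = (C - D)/(n(n-1)/2) = (9 - 12)/21 = -0.142857.
Step 4: Exact two-sided p-value (enumerate n! = 5040 permutations of y under H0): p = 0.772619.
Step 5: alpha = 0.1. fail to reject H0.

tau_b = -0.1429 (C=9, D=12), p = 0.772619, fail to reject H0.


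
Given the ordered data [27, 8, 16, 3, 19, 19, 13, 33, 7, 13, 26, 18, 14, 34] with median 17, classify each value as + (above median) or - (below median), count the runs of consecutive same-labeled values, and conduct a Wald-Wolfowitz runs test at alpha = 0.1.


Step 1: Compute median = 17; label A = above, B = below.
Labels in order: ABBBAABABBAABA  (n_A = 7, n_B = 7)
Step 2: Count runs R = 9.
Step 3: Under H0 (random ordering), E[R] = 2*n_A*n_B/(n_A+n_B) + 1 = 2*7*7/14 + 1 = 8.0000.
        Var[R] = 2*n_A*n_B*(2*n_A*n_B - n_A - n_B) / ((n_A+n_B)^2 * (n_A+n_B-1)) = 8232/2548 = 3.2308.
        SD[R] = 1.7974.
Step 4: Continuity-corrected z = (R - 0.5 - E[R]) / SD[R] = (9 - 0.5 - 8.0000) / 1.7974 = 0.2782.
Step 5: Two-sided p-value via normal approximation = 2*(1 - Phi(|z|)) = 0.780879.
Step 6: alpha = 0.1. fail to reject H0.

R = 9, z = 0.2782, p = 0.780879, fail to reject H0.


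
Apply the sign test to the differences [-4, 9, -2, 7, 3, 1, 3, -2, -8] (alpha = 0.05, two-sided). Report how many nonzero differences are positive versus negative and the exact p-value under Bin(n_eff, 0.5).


Step 1: Discard zero differences. Original n = 9; n_eff = number of nonzero differences = 9.
Nonzero differences (with sign): -4, +9, -2, +7, +3, +1, +3, -2, -8
Step 2: Count signs: positive = 5, negative = 4.
Step 3: Under H0: P(positive) = 0.5, so the number of positives S ~ Bin(9, 0.5).
Step 4: Two-sided exact p-value = sum of Bin(9,0.5) probabilities at or below the observed probability = 1.000000.
Step 5: alpha = 0.05. fail to reject H0.

n_eff = 9, pos = 5, neg = 4, p = 1.000000, fail to reject H0.


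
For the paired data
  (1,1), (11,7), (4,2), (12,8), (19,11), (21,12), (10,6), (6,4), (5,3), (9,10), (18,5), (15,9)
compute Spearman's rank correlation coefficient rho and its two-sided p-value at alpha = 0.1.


Step 1: Rank x and y separately (midranks; no ties here).
rank(x): 1->1, 11->7, 4->2, 12->8, 19->11, 21->12, 10->6, 6->4, 5->3, 9->5, 18->10, 15->9
rank(y): 1->1, 7->7, 2->2, 8->8, 11->11, 12->12, 6->6, 4->4, 3->3, 10->10, 5->5, 9->9
Step 2: d_i = R_x(i) - R_y(i); compute d_i^2.
  (1-1)^2=0, (7-7)^2=0, (2-2)^2=0, (8-8)^2=0, (11-11)^2=0, (12-12)^2=0, (6-6)^2=0, (4-4)^2=0, (3-3)^2=0, (5-10)^2=25, (10-5)^2=25, (9-9)^2=0
sum(d^2) = 50.
Step 3: rho = 1 - 6*50 / (12*(12^2 - 1)) = 1 - 300/1716 = 0.825175.
Step 4: Under H0, t = rho * sqrt((n-2)/(1-rho^2)) = 4.6195 ~ t(10).
Step 5: Two-sided p-value from the t-distribution with 10 df = 0.000951.
Step 6: alpha = 0.1. reject H0.

rho = 0.8252, p = 0.000951, reject H0 at alpha = 0.1.


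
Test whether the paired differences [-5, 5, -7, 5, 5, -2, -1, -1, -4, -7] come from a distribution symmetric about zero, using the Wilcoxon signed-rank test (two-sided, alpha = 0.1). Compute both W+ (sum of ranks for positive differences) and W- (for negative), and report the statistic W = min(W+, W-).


Step 1: Drop any zero differences (none here) and take |d_i|.
|d| = [5, 5, 7, 5, 5, 2, 1, 1, 4, 7]
Step 2: Midrank |d_i| (ties get averaged ranks).
ranks: |5|->6.5, |5|->6.5, |7|->9.5, |5|->6.5, |5|->6.5, |2|->3, |1|->1.5, |1|->1.5, |4|->4, |7|->9.5
Step 3: Attach original signs; sum ranks with positive sign and with negative sign.
W+ = 6.5 + 6.5 + 6.5 = 19.5
W- = 6.5 + 9.5 + 3 + 1.5 + 1.5 + 4 + 9.5 = 35.5
(Check: W+ + W- = 55 should equal n(n+1)/2 = 55.)
Step 4: Test statistic W = min(W+, W-) = 19.5.
Step 5: Ties in |d|, so use the tie-corrected normal approximation.
        E[W] = n(n+1)/4 = 10*11/4 = 27.5.
        Tie groups: |d|=1 (t=2), |d|=5 (t=4), |d|=7 (t=2); sum(t^3 - t) = 72.
        Var[W] = n(n+1)(2n+1)/24 - sum(t^3-t)/48 = 2310/24 - 72/48 = 94.75.
        z = (W - E[W]) / sqrt(Var[W]) = (19.5 - 27.5) / 9.7340 = -0.8219.
        Two-sided p = 2*Phi(z) = 0.411154.
Step 6: alpha = 0.1. fail to reject H0.

W+ = 19.5, W- = 35.5, W = min = 19.5, p = 0.411154, fail to reject H0.


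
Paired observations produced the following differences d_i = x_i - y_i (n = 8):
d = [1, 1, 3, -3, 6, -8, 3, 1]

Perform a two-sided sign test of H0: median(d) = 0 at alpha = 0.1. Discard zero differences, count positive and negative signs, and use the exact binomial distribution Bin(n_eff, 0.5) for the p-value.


Step 1: Discard zero differences. Original n = 8; n_eff = number of nonzero differences = 8.
Nonzero differences (with sign): +1, +1, +3, -3, +6, -8, +3, +1
Step 2: Count signs: positive = 6, negative = 2.
Step 3: Under H0: P(positive) = 0.5, so the number of positives S ~ Bin(8, 0.5).
Step 4: Two-sided exact p-value = sum of Bin(8,0.5) probabilities at or below the observed probability = 0.289062.
Step 5: alpha = 0.1. fail to reject H0.

n_eff = 8, pos = 6, neg = 2, p = 0.289062, fail to reject H0.


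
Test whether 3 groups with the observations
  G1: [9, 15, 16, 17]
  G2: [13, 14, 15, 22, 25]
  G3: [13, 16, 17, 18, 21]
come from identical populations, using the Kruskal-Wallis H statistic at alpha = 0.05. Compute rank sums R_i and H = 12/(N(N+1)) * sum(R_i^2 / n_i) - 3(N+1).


Step 1: Combine all N = 14 observations and assign midranks.
sorted (value, group, rank): (9,G1,1), (13,G2,2.5), (13,G3,2.5), (14,G2,4), (15,G1,5.5), (15,G2,5.5), (16,G1,7.5), (16,G3,7.5), (17,G1,9.5), (17,G3,9.5), (18,G3,11), (21,G3,12), (22,G2,13), (25,G2,14)
Step 2: Sum ranks within each group.
R_1 = 23.5 (n_1 = 4)
R_2 = 39 (n_2 = 5)
R_3 = 42.5 (n_3 = 5)
Step 3: H = 12/(N(N+1)) * sum(R_i^2/n_i) - 3(N+1)
     = 12/(14*15) * (23.5^2/4 + 39^2/5 + 42.5^2/5) - 3*15
     = 0.057143 * 803.513 - 45
     = 0.915000.
Step 4: Ties present; correction factor C = 1 - 24/(14^3 - 14) = 0.991209. Corrected H = 0.915000 / 0.991209 = 0.923115.
Step 5: Under H0, H ~ chi^2(2); p-value = 0.630301.
Step 6: alpha = 0.05. fail to reject H0.

H = 0.9231, df = 2, p = 0.630301, fail to reject H0.


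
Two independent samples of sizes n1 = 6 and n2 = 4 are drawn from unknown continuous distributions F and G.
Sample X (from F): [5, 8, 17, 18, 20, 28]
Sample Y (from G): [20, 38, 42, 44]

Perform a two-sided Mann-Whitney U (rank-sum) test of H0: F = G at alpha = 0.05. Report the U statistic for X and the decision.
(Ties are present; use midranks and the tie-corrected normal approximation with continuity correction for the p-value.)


Step 1: Combine and sort all 10 observations; assign midranks.
sorted (value, group): (5,X), (8,X), (17,X), (18,X), (20,X), (20,Y), (28,X), (38,Y), (42,Y), (44,Y)
ranks: 5->1, 8->2, 17->3, 18->4, 20->5.5, 20->5.5, 28->7, 38->8, 42->9, 44->10
Step 2: Rank sum for X: R1 = 1 + 2 + 3 + 4 + 5.5 + 7 = 22.5.
Step 3: U_X = R1 - n1(n1+1)/2 = 22.5 - 6*7/2 = 22.5 - 21 = 1.5.
       U_Y = n1*n2 - U_X = 24 - 1.5 = 22.5.
Step 4: Ties are present, so use the tie-corrected normal approximation (with continuity correction) for the p-value.
Step 5: p-value = 0.032476; compare to alpha = 0.05. reject H0.

U_X = 1.5, p = 0.032476, reject H0 at alpha = 0.05.


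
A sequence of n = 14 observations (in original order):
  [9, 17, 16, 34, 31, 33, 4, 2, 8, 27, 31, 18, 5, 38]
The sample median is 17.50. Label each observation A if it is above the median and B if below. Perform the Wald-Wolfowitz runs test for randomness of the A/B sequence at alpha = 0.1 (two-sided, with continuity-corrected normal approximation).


Step 1: Compute median = 17.50; label A = above, B = below.
Labels in order: BBBAAABBBAAABA  (n_A = 7, n_B = 7)
Step 2: Count runs R = 6.
Step 3: Under H0 (random ordering), E[R] = 2*n_A*n_B/(n_A+n_B) + 1 = 2*7*7/14 + 1 = 8.0000.
        Var[R] = 2*n_A*n_B*(2*n_A*n_B - n_A - n_B) / ((n_A+n_B)^2 * (n_A+n_B-1)) = 8232/2548 = 3.2308.
        SD[R] = 1.7974.
Step 4: Continuity-corrected z = (R + 0.5 - E[R]) / SD[R] = (6 + 0.5 - 8.0000) / 1.7974 = -0.8345.
Step 5: Two-sided p-value via normal approximation = 2*(1 - Phi(|z|)) = 0.403986.
Step 6: alpha = 0.1. fail to reject H0.

R = 6, z = -0.8345, p = 0.403986, fail to reject H0.


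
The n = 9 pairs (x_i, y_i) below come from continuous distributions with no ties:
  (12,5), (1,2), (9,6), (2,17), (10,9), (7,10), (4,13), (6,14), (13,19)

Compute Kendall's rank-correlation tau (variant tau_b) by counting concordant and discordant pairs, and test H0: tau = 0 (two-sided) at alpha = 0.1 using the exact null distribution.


Step 1: Enumerate the 36 unordered pairs (i,j) with i<j and classify each by sign(x_j-x_i) * sign(y_j-y_i).
  (1,2):dx=-11,dy=-3->C; (1,3):dx=-3,dy=+1->D; (1,4):dx=-10,dy=+12->D; (1,5):dx=-2,dy=+4->D
  (1,6):dx=-5,dy=+5->D; (1,7):dx=-8,dy=+8->D; (1,8):dx=-6,dy=+9->D; (1,9):dx=+1,dy=+14->C
  (2,3):dx=+8,dy=+4->C; (2,4):dx=+1,dy=+15->C; (2,5):dx=+9,dy=+7->C; (2,6):dx=+6,dy=+8->C
  (2,7):dx=+3,dy=+11->C; (2,8):dx=+5,dy=+12->C; (2,9):dx=+12,dy=+17->C; (3,4):dx=-7,dy=+11->D
  (3,5):dx=+1,dy=+3->C; (3,6):dx=-2,dy=+4->D; (3,7):dx=-5,dy=+7->D; (3,8):dx=-3,dy=+8->D
  (3,9):dx=+4,dy=+13->C; (4,5):dx=+8,dy=-8->D; (4,6):dx=+5,dy=-7->D; (4,7):dx=+2,dy=-4->D
  (4,8):dx=+4,dy=-3->D; (4,9):dx=+11,dy=+2->C; (5,6):dx=-3,dy=+1->D; (5,7):dx=-6,dy=+4->D
  (5,8):dx=-4,dy=+5->D; (5,9):dx=+3,dy=+10->C; (6,7):dx=-3,dy=+3->D; (6,8):dx=-1,dy=+4->D
  (6,9):dx=+6,dy=+9->C; (7,8):dx=+2,dy=+1->C; (7,9):dx=+9,dy=+6->C; (8,9):dx=+7,dy=+5->C
Step 2: C = 17, D = 19, total pairs = 36.
Step 3: tau = (C - D)/(n(n-1)/2) = (17 - 19)/36 = -0.055556.
Step 4: Exact two-sided p-value (enumerate n! = 362880 permutations of y under H0): p = 0.919455.
Step 5: alpha = 0.1. fail to reject H0.

tau_b = -0.0556 (C=17, D=19), p = 0.919455, fail to reject H0.


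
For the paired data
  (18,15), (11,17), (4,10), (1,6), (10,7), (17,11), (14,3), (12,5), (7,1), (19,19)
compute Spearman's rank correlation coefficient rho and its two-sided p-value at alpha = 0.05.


Step 1: Rank x and y separately (midranks; no ties here).
rank(x): 18->9, 11->5, 4->2, 1->1, 10->4, 17->8, 14->7, 12->6, 7->3, 19->10
rank(y): 15->8, 17->9, 10->6, 6->4, 7->5, 11->7, 3->2, 5->3, 1->1, 19->10
Step 2: d_i = R_x(i) - R_y(i); compute d_i^2.
  (9-8)^2=1, (5-9)^2=16, (2-6)^2=16, (1-4)^2=9, (4-5)^2=1, (8-7)^2=1, (7-2)^2=25, (6-3)^2=9, (3-1)^2=4, (10-10)^2=0
sum(d^2) = 82.
Step 3: rho = 1 - 6*82 / (10*(10^2 - 1)) = 1 - 492/990 = 0.503030.
Step 4: Under H0, t = rho * sqrt((n-2)/(1-rho^2)) = 1.6462 ~ t(8).
Step 5: Two-sided p-value from the t-distribution with 8 df = 0.138334.
Step 6: alpha = 0.05. fail to reject H0.

rho = 0.5030, p = 0.138334, fail to reject H0 at alpha = 0.05.


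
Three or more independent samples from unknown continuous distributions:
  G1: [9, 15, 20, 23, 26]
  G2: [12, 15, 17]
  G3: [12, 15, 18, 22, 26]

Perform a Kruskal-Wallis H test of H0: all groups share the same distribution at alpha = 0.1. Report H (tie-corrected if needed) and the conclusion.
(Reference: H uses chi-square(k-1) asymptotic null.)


Step 1: Combine all N = 13 observations and assign midranks.
sorted (value, group, rank): (9,G1,1), (12,G2,2.5), (12,G3,2.5), (15,G1,5), (15,G2,5), (15,G3,5), (17,G2,7), (18,G3,8), (20,G1,9), (22,G3,10), (23,G1,11), (26,G1,12.5), (26,G3,12.5)
Step 2: Sum ranks within each group.
R_1 = 38.5 (n_1 = 5)
R_2 = 14.5 (n_2 = 3)
R_3 = 38 (n_3 = 5)
Step 3: H = 12/(N(N+1)) * sum(R_i^2/n_i) - 3(N+1)
     = 12/(13*14) * (38.5^2/5 + 14.5^2/3 + 38^2/5) - 3*14
     = 0.065934 * 655.333 - 42
     = 1.208791.
Step 4: Ties present; correction factor C = 1 - 36/(13^3 - 13) = 0.983516. Corrected H = 1.208791 / 0.983516 = 1.229050.
Step 5: Under H0, H ~ chi^2(2); p-value = 0.540898.
Step 6: alpha = 0.1. fail to reject H0.

H = 1.2291, df = 2, p = 0.540898, fail to reject H0.


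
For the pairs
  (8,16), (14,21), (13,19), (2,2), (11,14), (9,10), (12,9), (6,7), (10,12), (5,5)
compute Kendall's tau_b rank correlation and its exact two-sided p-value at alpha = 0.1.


Step 1: Enumerate the 45 unordered pairs (i,j) with i<j and classify each by sign(x_j-x_i) * sign(y_j-y_i).
  (1,2):dx=+6,dy=+5->C; (1,3):dx=+5,dy=+3->C; (1,4):dx=-6,dy=-14->C; (1,5):dx=+3,dy=-2->D
  (1,6):dx=+1,dy=-6->D; (1,7):dx=+4,dy=-7->D; (1,8):dx=-2,dy=-9->C; (1,9):dx=+2,dy=-4->D
  (1,10):dx=-3,dy=-11->C; (2,3):dx=-1,dy=-2->C; (2,4):dx=-12,dy=-19->C; (2,5):dx=-3,dy=-7->C
  (2,6):dx=-5,dy=-11->C; (2,7):dx=-2,dy=-12->C; (2,8):dx=-8,dy=-14->C; (2,9):dx=-4,dy=-9->C
  (2,10):dx=-9,dy=-16->C; (3,4):dx=-11,dy=-17->C; (3,5):dx=-2,dy=-5->C; (3,6):dx=-4,dy=-9->C
  (3,7):dx=-1,dy=-10->C; (3,8):dx=-7,dy=-12->C; (3,9):dx=-3,dy=-7->C; (3,10):dx=-8,dy=-14->C
  (4,5):dx=+9,dy=+12->C; (4,6):dx=+7,dy=+8->C; (4,7):dx=+10,dy=+7->C; (4,8):dx=+4,dy=+5->C
  (4,9):dx=+8,dy=+10->C; (4,10):dx=+3,dy=+3->C; (5,6):dx=-2,dy=-4->C; (5,7):dx=+1,dy=-5->D
  (5,8):dx=-5,dy=-7->C; (5,9):dx=-1,dy=-2->C; (5,10):dx=-6,dy=-9->C; (6,7):dx=+3,dy=-1->D
  (6,8):dx=-3,dy=-3->C; (6,9):dx=+1,dy=+2->C; (6,10):dx=-4,dy=-5->C; (7,8):dx=-6,dy=-2->C
  (7,9):dx=-2,dy=+3->D; (7,10):dx=-7,dy=-4->C; (8,9):dx=+4,dy=+5->C; (8,10):dx=-1,dy=-2->C
  (9,10):dx=-5,dy=-7->C
Step 2: C = 38, D = 7, total pairs = 45.
Step 3: tau = (C - D)/(n(n-1)/2) = (38 - 7)/45 = 0.688889.
Step 4: Exact two-sided p-value (enumerate n! = 3628800 permutations of y under H0): p = 0.004687.
Step 5: alpha = 0.1. reject H0.

tau_b = 0.6889 (C=38, D=7), p = 0.004687, reject H0.


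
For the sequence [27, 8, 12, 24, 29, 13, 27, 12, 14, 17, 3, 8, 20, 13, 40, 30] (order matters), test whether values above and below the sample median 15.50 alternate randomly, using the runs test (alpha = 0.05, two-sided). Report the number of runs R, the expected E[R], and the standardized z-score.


Step 1: Compute median = 15.50; label A = above, B = below.
Labels in order: ABBAABABBABBABAA  (n_A = 8, n_B = 8)
Step 2: Count runs R = 11.
Step 3: Under H0 (random ordering), E[R] = 2*n_A*n_B/(n_A+n_B) + 1 = 2*8*8/16 + 1 = 9.0000.
        Var[R] = 2*n_A*n_B*(2*n_A*n_B - n_A - n_B) / ((n_A+n_B)^2 * (n_A+n_B-1)) = 14336/3840 = 3.7333.
        SD[R] = 1.9322.
Step 4: Continuity-corrected z = (R - 0.5 - E[R]) / SD[R] = (11 - 0.5 - 9.0000) / 1.9322 = 0.7763.
Step 5: Two-sided p-value via normal approximation = 2*(1 - Phi(|z|)) = 0.437558.
Step 6: alpha = 0.05. fail to reject H0.

R = 11, z = 0.7763, p = 0.437558, fail to reject H0.


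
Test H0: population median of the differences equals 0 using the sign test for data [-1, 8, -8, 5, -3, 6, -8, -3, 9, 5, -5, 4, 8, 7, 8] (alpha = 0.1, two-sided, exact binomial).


Step 1: Discard zero differences. Original n = 15; n_eff = number of nonzero differences = 15.
Nonzero differences (with sign): -1, +8, -8, +5, -3, +6, -8, -3, +9, +5, -5, +4, +8, +7, +8
Step 2: Count signs: positive = 9, negative = 6.
Step 3: Under H0: P(positive) = 0.5, so the number of positives S ~ Bin(15, 0.5).
Step 4: Two-sided exact p-value = sum of Bin(15,0.5) probabilities at or below the observed probability = 0.607239.
Step 5: alpha = 0.1. fail to reject H0.

n_eff = 15, pos = 9, neg = 6, p = 0.607239, fail to reject H0.


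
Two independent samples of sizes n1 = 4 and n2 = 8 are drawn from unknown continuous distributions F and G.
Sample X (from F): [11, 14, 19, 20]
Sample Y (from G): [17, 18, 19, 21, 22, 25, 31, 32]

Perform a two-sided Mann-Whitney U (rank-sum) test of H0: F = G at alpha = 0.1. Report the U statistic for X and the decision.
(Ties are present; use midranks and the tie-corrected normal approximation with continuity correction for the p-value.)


Step 1: Combine and sort all 12 observations; assign midranks.
sorted (value, group): (11,X), (14,X), (17,Y), (18,Y), (19,X), (19,Y), (20,X), (21,Y), (22,Y), (25,Y), (31,Y), (32,Y)
ranks: 11->1, 14->2, 17->3, 18->4, 19->5.5, 19->5.5, 20->7, 21->8, 22->9, 25->10, 31->11, 32->12
Step 2: Rank sum for X: R1 = 1 + 2 + 5.5 + 7 = 15.5.
Step 3: U_X = R1 - n1(n1+1)/2 = 15.5 - 4*5/2 = 15.5 - 10 = 5.5.
       U_Y = n1*n2 - U_X = 32 - 5.5 = 26.5.
Step 4: Ties are present, so use the tie-corrected normal approximation (with continuity correction) for the p-value.
Step 5: p-value = 0.088869; compare to alpha = 0.1. reject H0.

U_X = 5.5, p = 0.088869, reject H0 at alpha = 0.1.


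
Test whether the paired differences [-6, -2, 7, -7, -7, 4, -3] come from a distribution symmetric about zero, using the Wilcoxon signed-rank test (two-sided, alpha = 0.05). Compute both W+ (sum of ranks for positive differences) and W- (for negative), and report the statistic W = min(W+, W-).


Step 1: Drop any zero differences (none here) and take |d_i|.
|d| = [6, 2, 7, 7, 7, 4, 3]
Step 2: Midrank |d_i| (ties get averaged ranks).
ranks: |6|->4, |2|->1, |7|->6, |7|->6, |7|->6, |4|->3, |3|->2
Step 3: Attach original signs; sum ranks with positive sign and with negative sign.
W+ = 6 + 3 = 9
W- = 4 + 1 + 6 + 6 + 2 = 19
(Check: W+ + W- = 28 should equal n(n+1)/2 = 28.)
Step 4: Test statistic W = min(W+, W-) = 9.
Step 5: Ties in |d|, so use the tie-corrected normal approximation.
        E[W] = n(n+1)/4 = 7*8/4 = 14.
        Tie groups: |d|=7 (t=3); sum(t^3 - t) = 24.
        Var[W] = n(n+1)(2n+1)/24 - sum(t^3-t)/48 = 840/24 - 24/48 = 34.5.
        z = (W - E[W]) / sqrt(Var[W]) = (9 - 14) / 5.8737 = -0.8513.
        Two-sided p = 2*Phi(z) = 0.394627.
Step 6: alpha = 0.05. fail to reject H0.

W+ = 9, W- = 19, W = min = 9, p = 0.394627, fail to reject H0.


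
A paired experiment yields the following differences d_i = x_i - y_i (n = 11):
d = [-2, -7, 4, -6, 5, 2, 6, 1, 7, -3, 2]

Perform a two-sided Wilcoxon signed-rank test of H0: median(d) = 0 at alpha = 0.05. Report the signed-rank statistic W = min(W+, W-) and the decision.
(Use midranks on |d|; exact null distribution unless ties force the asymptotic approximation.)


Step 1: Drop any zero differences (none here) and take |d_i|.
|d| = [2, 7, 4, 6, 5, 2, 6, 1, 7, 3, 2]
Step 2: Midrank |d_i| (ties get averaged ranks).
ranks: |2|->3, |7|->10.5, |4|->6, |6|->8.5, |5|->7, |2|->3, |6|->8.5, |1|->1, |7|->10.5, |3|->5, |2|->3
Step 3: Attach original signs; sum ranks with positive sign and with negative sign.
W+ = 6 + 7 + 3 + 8.5 + 1 + 10.5 + 3 = 39
W- = 3 + 10.5 + 8.5 + 5 = 27
(Check: W+ + W- = 66 should equal n(n+1)/2 = 66.)
Step 4: Test statistic W = min(W+, W-) = 27.
Step 5: Ties in |d|, so use the tie-corrected normal approximation.
        E[W] = n(n+1)/4 = 11*12/4 = 33.
        Tie groups: |d|=2 (t=3), |d|=6 (t=2), |d|=7 (t=2); sum(t^3 - t) = 36.
        Var[W] = n(n+1)(2n+1)/24 - sum(t^3-t)/48 = 3036/24 - 36/48 = 125.75.
        z = (W - E[W]) / sqrt(Var[W]) = (27 - 33) / 11.2138 = -0.5351.
        Two-sided p = 2*Phi(z) = 0.592613.
Step 6: alpha = 0.05. fail to reject H0.

W+ = 39, W- = 27, W = min = 27, p = 0.592613, fail to reject H0.


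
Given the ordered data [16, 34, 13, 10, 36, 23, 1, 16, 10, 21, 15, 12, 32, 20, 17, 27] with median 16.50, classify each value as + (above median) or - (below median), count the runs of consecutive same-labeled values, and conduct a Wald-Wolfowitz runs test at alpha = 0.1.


Step 1: Compute median = 16.50; label A = above, B = below.
Labels in order: BABBAABBBABBAAAA  (n_A = 8, n_B = 8)
Step 2: Count runs R = 8.
Step 3: Under H0 (random ordering), E[R] = 2*n_A*n_B/(n_A+n_B) + 1 = 2*8*8/16 + 1 = 9.0000.
        Var[R] = 2*n_A*n_B*(2*n_A*n_B - n_A - n_B) / ((n_A+n_B)^2 * (n_A+n_B-1)) = 14336/3840 = 3.7333.
        SD[R] = 1.9322.
Step 4: Continuity-corrected z = (R + 0.5 - E[R]) / SD[R] = (8 + 0.5 - 9.0000) / 1.9322 = -0.2588.
Step 5: Two-sided p-value via normal approximation = 2*(1 - Phi(|z|)) = 0.795809.
Step 6: alpha = 0.1. fail to reject H0.

R = 8, z = -0.2588, p = 0.795809, fail to reject H0.


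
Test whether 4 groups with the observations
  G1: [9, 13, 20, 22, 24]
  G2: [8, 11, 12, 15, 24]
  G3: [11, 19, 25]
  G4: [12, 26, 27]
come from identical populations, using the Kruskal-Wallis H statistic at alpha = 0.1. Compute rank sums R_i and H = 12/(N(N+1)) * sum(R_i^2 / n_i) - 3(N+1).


Step 1: Combine all N = 16 observations and assign midranks.
sorted (value, group, rank): (8,G2,1), (9,G1,2), (11,G2,3.5), (11,G3,3.5), (12,G2,5.5), (12,G4,5.5), (13,G1,7), (15,G2,8), (19,G3,9), (20,G1,10), (22,G1,11), (24,G1,12.5), (24,G2,12.5), (25,G3,14), (26,G4,15), (27,G4,16)
Step 2: Sum ranks within each group.
R_1 = 42.5 (n_1 = 5)
R_2 = 30.5 (n_2 = 5)
R_3 = 26.5 (n_3 = 3)
R_4 = 36.5 (n_4 = 3)
Step 3: H = 12/(N(N+1)) * sum(R_i^2/n_i) - 3(N+1)
     = 12/(16*17) * (42.5^2/5 + 30.5^2/5 + 26.5^2/3 + 36.5^2/3) - 3*17
     = 0.044118 * 1225.47 - 51
     = 3.064706.
Step 4: Ties present; correction factor C = 1 - 18/(16^3 - 16) = 0.995588. Corrected H = 3.064706 / 0.995588 = 3.078287.
Step 5: Under H0, H ~ chi^2(3); p-value = 0.379712.
Step 6: alpha = 0.1. fail to reject H0.

H = 3.0783, df = 3, p = 0.379712, fail to reject H0.


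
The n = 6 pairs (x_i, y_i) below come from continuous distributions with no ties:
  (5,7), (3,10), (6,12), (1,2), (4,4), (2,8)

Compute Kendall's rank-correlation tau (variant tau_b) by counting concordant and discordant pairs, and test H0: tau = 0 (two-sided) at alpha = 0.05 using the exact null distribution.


Step 1: Enumerate the 15 unordered pairs (i,j) with i<j and classify each by sign(x_j-x_i) * sign(y_j-y_i).
  (1,2):dx=-2,dy=+3->D; (1,3):dx=+1,dy=+5->C; (1,4):dx=-4,dy=-5->C; (1,5):dx=-1,dy=-3->C
  (1,6):dx=-3,dy=+1->D; (2,3):dx=+3,dy=+2->C; (2,4):dx=-2,dy=-8->C; (2,5):dx=+1,dy=-6->D
  (2,6):dx=-1,dy=-2->C; (3,4):dx=-5,dy=-10->C; (3,5):dx=-2,dy=-8->C; (3,6):dx=-4,dy=-4->C
  (4,5):dx=+3,dy=+2->C; (4,6):dx=+1,dy=+6->C; (5,6):dx=-2,dy=+4->D
Step 2: C = 11, D = 4, total pairs = 15.
Step 3: tau = (C - D)/(n(n-1)/2) = (11 - 4)/15 = 0.466667.
Step 4: Exact two-sided p-value (enumerate n! = 720 permutations of y under H0): p = 0.272222.
Step 5: alpha = 0.05. fail to reject H0.

tau_b = 0.4667 (C=11, D=4), p = 0.272222, fail to reject H0.
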